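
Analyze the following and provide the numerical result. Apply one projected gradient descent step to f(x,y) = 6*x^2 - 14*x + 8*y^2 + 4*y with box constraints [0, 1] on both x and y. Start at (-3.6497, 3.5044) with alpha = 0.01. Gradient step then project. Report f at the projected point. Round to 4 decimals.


Step 1: Compute gradient at (-3.6497, 3.5044).
grad_x = 2*6*-3.6497 - 14 = -57.7964
grad_y = 2*8*3.5044 + 4 = 60.0704
Step 2: Gradient step.
x_raw = -3.6497 - 0.01*-57.7964 = -3.0717
y_raw = 3.5044 - 0.01*60.0704 = 2.9037
Step 3: Project onto [0, 1].
x_proj = clip(-3.0717) = 0.0
y_proj = clip(2.9037) = 1.0
Step 4: Evaluate f.
f(0.0, 1.0) = 12.0


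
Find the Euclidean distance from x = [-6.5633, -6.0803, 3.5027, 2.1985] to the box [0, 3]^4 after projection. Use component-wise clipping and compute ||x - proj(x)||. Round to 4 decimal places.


Project each component onto [0, 3].
clip(-6.5633) = 0.0, clip(-6.0803) = 0.0, clip(3.5027) = 3.0, clip(2.1985) = 2.1985
Projection = [0.0, 0.0, 3.0, 2.1985]
Squared diffs: [43.0769, 36.97, 0.2527, 0.0]
Distance = sqrt(80.2996) = 8.961


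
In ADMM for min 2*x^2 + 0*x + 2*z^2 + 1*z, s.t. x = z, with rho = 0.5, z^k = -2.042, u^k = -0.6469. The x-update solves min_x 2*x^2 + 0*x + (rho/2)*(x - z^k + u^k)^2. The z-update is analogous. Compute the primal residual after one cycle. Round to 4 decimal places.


ADMM iteration with rho = 0.5, z^k = -2.042, u^k = -0.6469
Step 1: x-update.
Minimize 2*x^2 + 0*x + (0.5/2)*(x + 2.042 - 0.6469)^2
FOC: (2*2 + 0.5)*x = 0 + 0.5*(-2.042 + 0.6469)
x^{k+1} = -0.155
Step 2: z-update.
Minimize 2*z^2 + 1*z + (0.5/2)*(-0.155 - z - 0.6469)^2
FOC: (2*2 + 0.5)*z = -1 + 0.5*(-0.155 - 0.6469)
z^{k+1} = -0.3113
Step 3: u-update.
u^{k+1} = -0.6469 - 0.155 + 0.3113 = -0.4906
Step 4: Primal residual = |-0.155 + 0.3113| = 0.1563


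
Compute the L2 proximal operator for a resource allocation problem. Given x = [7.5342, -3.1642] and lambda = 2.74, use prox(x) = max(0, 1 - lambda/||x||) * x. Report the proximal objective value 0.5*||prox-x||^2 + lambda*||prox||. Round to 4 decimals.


Step 1: Compute ||x||.
||x|| = 8.1717
Step 2: Compute scaling factor.
scale = max(0, 1 - 2.74/8.1717) = 0.6647
Step 3: prox(x) = [5.0079, -2.1032]
||prox(x)|| = 5.4317
Step 4: Proximal objective.
0.5*||prox-x||^2 = 3.7538
lambda*||prox|| = 14.8829
Total = 18.6366


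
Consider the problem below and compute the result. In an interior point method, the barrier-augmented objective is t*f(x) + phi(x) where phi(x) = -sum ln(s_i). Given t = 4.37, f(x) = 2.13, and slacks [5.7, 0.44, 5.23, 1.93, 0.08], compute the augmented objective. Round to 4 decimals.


Step 1: Compute log-barrier.
ln values: [1.7405, -0.821, 1.6544, 0.6575, -2.5257]
phi = -(1.7405 - 0.821 + 1.6544 + 0.6575 - 2.5257) = -0.7057
Step 2: Compute augmented objective.
t*f(x) = 4.37*2.13 = 9.3081
Total = 9.3081 - 0.7057 = 8.6024


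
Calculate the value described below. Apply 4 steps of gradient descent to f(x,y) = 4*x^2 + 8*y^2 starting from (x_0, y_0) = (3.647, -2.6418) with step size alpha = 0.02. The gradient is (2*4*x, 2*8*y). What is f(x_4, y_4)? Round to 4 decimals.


Gradient descent on f(x,y) = 4*x^2 + 8*y^2.
Starting point: (3.647, -2.6418), alpha = 0.02
Step 1: grad_x = 2*4*3.647 = 29.176, grad_y = 2*8*-2.6418 = -42.2688
  x_1 = 3.647 - 0.02*29.176 = 3.0635
  y_1 = -2.6418 - 0.02*-42.2688 = -1.7964
Step 2: grad_x = 2*4*3.0635 = 24.5078, grad_y = 2*8*-1.7964 = -28.7428
  x_2 = 3.0635 - 0.02*24.5078 = 2.5733
  y_2 = -1.7964 - 0.02*-28.7428 = -1.2216
Step 3: grad_x = 2*4*2.5733 = 20.5866, grad_y = 2*8*-1.2216 = -19.5451
  x_3 = 2.5733 - 0.02*20.5866 = 2.1616
  y_3 = -1.2216 - 0.02*-19.5451 = -0.8307
Step 4: grad_x = 2*4*2.1616 = 17.2927, grad_y = 2*8*-0.8307 = -13.2907
  x_4 = 2.1616 - 0.02*17.2927 = 1.8157
  y_4 = -0.8307 - 0.02*-13.2907 = -0.5649
f(1.8157, -0.5649) = 4*1.8157^2 + 8*(-0.5649)^2 = 15.7401


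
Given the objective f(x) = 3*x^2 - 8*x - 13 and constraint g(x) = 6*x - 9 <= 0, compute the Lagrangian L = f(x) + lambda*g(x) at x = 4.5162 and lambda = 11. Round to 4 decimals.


Step 1: Evaluate f(x).
f(4.5162) = 3*4.5162^2 - 8*4.5162 - 13 = 12.0586
Step 2: Evaluate g(x).
g(4.5162) = 6*4.5162 - 9 = 18.0972
Step 3: Compute Lagrangian.
L = 12.0586 + 11*18.0972 = 211.1278


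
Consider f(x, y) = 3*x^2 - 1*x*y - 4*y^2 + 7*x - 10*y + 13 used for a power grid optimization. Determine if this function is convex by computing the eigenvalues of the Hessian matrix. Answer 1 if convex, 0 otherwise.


The Hessian of f(x,y) = 3*x^2 - 1*x*y - 4*y^2 + 7*x - 10*y + 13 is:
H = [[6, -1], [-1, -8]]
Trace = 6 - 8 = -2
Determinant = 6*-8 - (-1)^2 = -49
Discriminant = (-2)^2 - 4*-49 = 200.0
Eigenvalues: lambda_1 = -8.0711, lambda_2 = 6.0711
The function is not convex.

0


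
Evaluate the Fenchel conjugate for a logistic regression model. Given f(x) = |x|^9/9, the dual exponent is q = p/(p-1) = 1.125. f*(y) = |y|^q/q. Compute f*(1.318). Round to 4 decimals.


The conjugate exponent q satisfies 1/p + 1/q = 1.
p = 9, so q = 9/(9 - 1) = 1.125
|y|^q = 1.318^1.125 = 1.3643
f*(1.318) = 1.3643 / 1.125 = 1.2127


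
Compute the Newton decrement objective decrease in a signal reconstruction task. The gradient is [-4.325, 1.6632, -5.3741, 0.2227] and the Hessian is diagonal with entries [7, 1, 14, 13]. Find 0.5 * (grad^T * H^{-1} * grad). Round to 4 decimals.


Step 1: H is diagonal, so H^(-1) * g = [-0.6179, 1.6632, -0.3839, 0.0171].
Step 2: g^T H^(-1) g = sum_i g_i^2 / H_ii
  = (-4.325)^2/7 + (1.6632)^2/1 + (-5.3741)^2/14 + (0.2227)^2/13
  = 2.6722 + 2.7662 + 2.0629 + 0.0038 = 7.5052
Step 3: Objective decrease = 0.5 * g^T H^(-1) g = 3.7526


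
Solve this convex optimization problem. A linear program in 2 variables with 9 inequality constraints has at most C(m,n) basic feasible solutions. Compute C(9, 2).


Each vertex corresponds to some choice of n active constraints out of m, so the number of vertices is at most C(m, n) = m! / (n!(m-n)!).
m = 9, n = 2
Numerator: 9 * 8
Denominator: 2! = 2
C(9, 2) = 36


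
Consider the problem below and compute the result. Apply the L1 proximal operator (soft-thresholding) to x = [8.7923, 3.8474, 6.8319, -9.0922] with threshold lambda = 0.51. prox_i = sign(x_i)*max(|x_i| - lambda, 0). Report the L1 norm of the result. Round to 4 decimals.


Soft-thresholding with lambda = 0.51:
prox(8.7923) = sign(8.7923)*max(|8.7923| - 0.51, 0) = 8.2823
prox(3.8474) = sign(3.8474)*max(|3.8474| - 0.51, 0) = 3.3374
prox(6.8319) = sign(6.8319)*max(|6.8319| - 0.51, 0) = 6.3219
prox(-9.0922) = sign(-9.0922)*max(|-9.0922| - 0.51, 0) = -8.5822
prox(x) = [8.2823, 3.3374, 6.3219, -8.5822]
||prox(x)||_1 = 8.2823 + 3.3374 + 6.3219 + 8.5822 = 26.5238


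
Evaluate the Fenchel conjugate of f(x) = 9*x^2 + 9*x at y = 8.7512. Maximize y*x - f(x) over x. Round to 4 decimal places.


f*(y) = sup_x {y*x - a*x^2 - b*x} = sup_x {(y-b)*x - a*x^2}
FOC: (y - b) - 2a*x = 0 => x* = (y - b)/(2a)
x* = (8.7512 - 9)/(2*9) = -0.0138
f*(8.7512) = (y-b)^2/(4a) = (8.7512 - 9)^2/(4*9)
= 0.0619/36 = 0.0017


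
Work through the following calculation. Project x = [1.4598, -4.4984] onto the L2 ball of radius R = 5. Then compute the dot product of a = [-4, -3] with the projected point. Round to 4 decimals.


Step 1: Compute ||x|| (intermediates to 6 decimals).
||x|| = sqrt(1.4598^2 + (-4.4984)^2) = 4.729336
Step 2: Project.
Since ||x|| <= R, proj = x (no scaling needed).
proj(x) = [1.4598, -4.4984]
Step 3: Dot product.
a^T * proj(x) = -4*1.4598 - 3*(-4.4984) = 7.656


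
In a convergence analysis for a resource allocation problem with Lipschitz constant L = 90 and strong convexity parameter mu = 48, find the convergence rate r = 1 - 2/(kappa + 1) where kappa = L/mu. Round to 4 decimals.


Step 1: Compute the condition number.
kappa = L/mu = 90/48 = 1.875
Step 2: Compute the convergence rate.
r = 1 - 2/(kappa + 1) = 1 - 2*mu/(L + mu) = (L - mu)/(L + mu) = 42/138 = 0.3043


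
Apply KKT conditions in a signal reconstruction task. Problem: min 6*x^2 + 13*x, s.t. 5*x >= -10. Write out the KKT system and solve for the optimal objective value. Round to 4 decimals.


Step 1: Try lambda = 0 (constraint inactive).
Stationarity: 2*6*x + 13 = 0
x* = -13/(2*6) = -13/12 = -1.0833 (rounded; the exact value -13/12 is used below)
Check constraint: 5*-1.0833 = -5.4165 >= -10 -- satisfied.
Step 2: Compute optimal value.
f(x*) = 6*(-13/12)^2 + 13*(-13/12) = -7.0417


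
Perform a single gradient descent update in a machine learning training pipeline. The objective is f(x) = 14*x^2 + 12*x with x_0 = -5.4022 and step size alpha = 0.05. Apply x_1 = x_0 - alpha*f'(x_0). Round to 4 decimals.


We compute the gradient at x_0 and apply the update.
f'(x) = 28*x + 12
f'(-5.4022) = 28*-5.4022 + 12 = -139.2616
x_1 = -5.4022 - 0.05*-139.2616 = 1.5609


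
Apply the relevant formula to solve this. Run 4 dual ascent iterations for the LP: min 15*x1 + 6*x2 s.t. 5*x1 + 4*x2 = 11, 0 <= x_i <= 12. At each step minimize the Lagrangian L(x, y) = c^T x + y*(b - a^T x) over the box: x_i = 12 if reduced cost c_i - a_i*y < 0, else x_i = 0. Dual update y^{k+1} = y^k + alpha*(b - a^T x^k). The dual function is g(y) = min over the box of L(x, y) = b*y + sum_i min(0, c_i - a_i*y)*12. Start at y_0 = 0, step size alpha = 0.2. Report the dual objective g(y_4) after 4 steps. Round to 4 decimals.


Dual ascent for LP: min 15*x1 + 6*x2, 5*x1 + 4*x2 = 11, 0 <= x_i <= 12
Step 1: y^k = 0.0, reduced costs: (15.0, 6.0)
  x^k = (0.0, 0.0), subgradient = b - a^T x = 11.0
  y^{k+1} = 0.0 + 0.2*11.0 = 2.2
Step 2: y^k = 2.2, reduced costs: (4.0, -2.8)
  x^k = (0.0, 12.0), subgradient = b - a^T x = -37.0
  y^{k+1} = 2.2 + 0.2*-37.0 = -5.2
Step 3: y^k = -5.2, reduced costs: (41.0, 26.8)
  x^k = (0.0, 0.0), subgradient = b - a^T x = 11.0
  y^{k+1} = -5.2 + 0.2*11.0 = -3.0
Step 4: y^k = -3.0, reduced costs: (30.0, 18.0)
  x^k = (0.0, 0.0), subgradient = b - a^T x = 11.0
  y^{k+1} = -3.0 + 0.2*11.0 = -0.8
Dual objective at y_4 = -0.8: reduced costs (19.0, 9.2), box minimizer x = (0.0, 0.0)
g(y_4) = b*y + (c1 - a1*y)*x1 + (c2 - a2*y)*x2 = 11*(-0.8) + 19.0*0.0 + 9.2*0.0 = -8.8 + 0.0 + 0.0 = -8.8


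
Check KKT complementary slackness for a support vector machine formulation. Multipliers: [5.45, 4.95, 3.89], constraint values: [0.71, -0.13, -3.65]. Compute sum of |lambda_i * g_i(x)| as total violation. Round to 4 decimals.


KKT complementary slackness check:
lambda_1 * g_1 = 5.45 * 0.71 = 3.8695
lambda_2 * g_2 = 4.95 * -0.13 = -0.6435
lambda_3 * g_3 = 3.89 * -3.65 = -14.1985
Total violation = 3.8695 + 0.6435 + 14.1985 = 18.7115


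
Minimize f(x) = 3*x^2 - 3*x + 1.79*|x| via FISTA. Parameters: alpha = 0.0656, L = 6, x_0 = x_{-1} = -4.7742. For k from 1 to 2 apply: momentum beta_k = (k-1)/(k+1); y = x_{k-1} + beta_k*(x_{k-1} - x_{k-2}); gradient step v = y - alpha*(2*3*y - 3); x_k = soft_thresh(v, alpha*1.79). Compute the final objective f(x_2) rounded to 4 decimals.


FISTA on f(x) = 3*x^2 - 3*x + 1.79*|x|
L = 6, alpha = 0.0656
Iteration 1: beta = 0.0, y = -4.7742 + 0.0*(-4.7742 + 4.7742) = -4.7742
  grad(y) = -31.6452, v = y - alpha*grad = -2.6983
  prox(v) = soft_thresh(-2.6983, 0.1174) = -2.5809
Iteration 2: beta = 0.3333, y = -2.5809 + 0.3333*(-2.5809 + 4.7742) = -1.8497
  grad(y) = -14.0984, v = y - alpha*grad = -0.9249
  prox(v) = soft_thresh(-0.9249, 0.1174) = -0.8075
f(x_2) = 3*(-0.8075)^2 - 3*(-0.8075) + 1.79*|-0.8075| = 5.8237


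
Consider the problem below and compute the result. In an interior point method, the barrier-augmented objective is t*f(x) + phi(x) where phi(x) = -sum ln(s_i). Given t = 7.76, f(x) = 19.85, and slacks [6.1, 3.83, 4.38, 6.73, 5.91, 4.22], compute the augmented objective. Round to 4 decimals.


Step 1: Compute log-barrier.
ln values: [1.8083, 1.3429, 1.477, 1.9066, 1.7766, 1.4398]
phi = -(1.8083 + 1.3429 + 1.477 + 1.9066 + 1.7766 + 1.4398) = -9.7513
Step 2: Compute augmented objective.
t*f(x) = 7.76*19.85 = 154.036
Total = 154.036 - 9.7513 = 144.2847


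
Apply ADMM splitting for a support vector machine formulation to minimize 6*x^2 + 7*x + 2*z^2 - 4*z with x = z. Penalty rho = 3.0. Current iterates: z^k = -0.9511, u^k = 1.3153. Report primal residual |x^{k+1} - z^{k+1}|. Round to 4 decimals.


ADMM iteration with rho = 3.0, z^k = -0.9511, u^k = 1.3153
Step 1: x-update.
Minimize 6*x^2 + 7*x + (3.0/2)*(x + 0.9511 + 1.3153)^2
FOC: (2*6 + 3.0)*x = -7 + 3.0*(-0.9511 - 1.3153)
x^{k+1} = -0.9199
Step 2: z-update.
Minimize 2*z^2 - 4*z + (3.0/2)*(-0.9199 - z + 1.3153)^2
FOC: (2*2 + 3.0)*z = 4 + 3.0*(-0.9199 + 1.3153)
z^{k+1} = 0.7409
Step 3: u-update.
u^{k+1} = 1.3153 - 0.9199 - 0.7409 = -0.3455
Step 4: Primal residual = |-0.9199 - 0.7409| = 1.6608


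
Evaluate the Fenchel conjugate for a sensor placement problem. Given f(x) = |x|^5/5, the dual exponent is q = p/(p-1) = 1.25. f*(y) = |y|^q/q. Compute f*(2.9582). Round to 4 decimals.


The conjugate exponent q satisfies 1/p + 1/q = 1.
p = 5, so q = 5/(5 - 1) = 1.25
|y|^q = 2.9582^1.25 = 3.8796
f*(2.9582) = 3.8796 / 1.25 = 3.1037


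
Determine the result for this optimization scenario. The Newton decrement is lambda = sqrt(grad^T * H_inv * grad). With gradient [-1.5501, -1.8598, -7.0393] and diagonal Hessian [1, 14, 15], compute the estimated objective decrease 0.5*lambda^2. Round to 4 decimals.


Step 1: H is diagonal, so H^(-1) * g = [-1.5501, -0.1328, -0.4693].
Step 2: g^T H^(-1) g = sum_i g_i^2 / H_ii
  = (-1.5501)^2/1 + (-1.8598)^2/14 + (-7.0393)^2/15
  = 2.4028 + 0.2471 + 3.3034 = 5.9533
Step 3: Objective decrease = 0.5 * g^T H^(-1) g = 2.9767


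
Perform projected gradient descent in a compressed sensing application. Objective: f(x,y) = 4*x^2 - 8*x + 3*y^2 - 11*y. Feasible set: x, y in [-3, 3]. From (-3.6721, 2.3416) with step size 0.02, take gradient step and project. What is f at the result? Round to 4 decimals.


Step 1: Compute gradient at (-3.6721, 2.3416).
grad_x = 2*4*-3.6721 - 8 = -37.3768
grad_y = 2*3*2.3416 - 11 = 3.0496
Step 2: Gradient step.
x_raw = -3.6721 - 0.02*-37.3768 = -2.9246
y_raw = 2.3416 - 0.02*3.0496 = 2.2806
Step 3: Project onto [-3, 3].
x_proj = clip(-2.9246) = -2.9246
y_proj = clip(2.2806) = 2.2806
Step 4: Evaluate f.
f(-2.9246, 2.2806) = 48.1256


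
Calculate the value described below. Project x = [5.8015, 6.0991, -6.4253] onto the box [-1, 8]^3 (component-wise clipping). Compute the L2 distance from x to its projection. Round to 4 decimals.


Project each component onto [-1, 8].
clip(5.8015) = 5.8015, clip(6.0991) = 6.0991, clip(-6.4253) = -1.0
Projection = [5.8015, 6.0991, -1.0]
Squared diffs: [0.0, 0.0, 29.4339]
Distance = sqrt(29.4339) = 5.4253


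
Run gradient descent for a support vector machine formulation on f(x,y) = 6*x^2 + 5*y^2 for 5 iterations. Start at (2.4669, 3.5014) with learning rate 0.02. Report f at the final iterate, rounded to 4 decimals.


Gradient descent on f(x,y) = 6*x^2 + 5*y^2.
Starting point: (2.4669, 3.5014), alpha = 0.02
Step 1: grad_x = 2*6*2.4669 = 29.6028, grad_y = 2*5*3.5014 = 35.014
  x_1 = 2.4669 - 0.02*29.6028 = 1.8748
  y_1 = 3.5014 - 0.02*35.014 = 2.8011
Step 2: grad_x = 2*6*1.8748 = 22.4981, grad_y = 2*5*2.8011 = 28.0112
  x_2 = 1.8748 - 0.02*22.4981 = 1.4249
  y_2 = 2.8011 - 0.02*28.0112 = 2.2409
Step 3: grad_x = 2*6*1.4249 = 17.0986, grad_y = 2*5*2.2409 = 22.409
  x_3 = 1.4249 - 0.02*17.0986 = 1.0829
  y_3 = 2.2409 - 0.02*22.409 = 1.7927
Step 4: grad_x = 2*6*1.0829 = 12.9949, grad_y = 2*5*1.7927 = 17.9272
  x_4 = 1.0829 - 0.02*12.9949 = 0.823
  y_4 = 1.7927 - 0.02*17.9272 = 1.4342
Step 5: grad_x = 2*6*0.823 = 9.8761, grad_y = 2*5*1.4342 = 14.3417
  x_5 = 0.823 - 0.02*9.8761 = 0.6255
  y_5 = 1.4342 - 0.02*14.3417 = 1.1473
f(0.6255, 1.1473) = 6*0.6255^2 + 5*1.1473^2 = 8.9293


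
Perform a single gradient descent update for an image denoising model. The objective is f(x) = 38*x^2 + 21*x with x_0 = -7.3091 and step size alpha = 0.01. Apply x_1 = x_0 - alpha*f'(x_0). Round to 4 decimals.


We compute the gradient at x_0 and apply the update.
f'(x) = 76*x + 21
f'(-7.3091) = 76*-7.3091 + 21 = -534.4916
x_1 = -7.3091 - 0.01*-534.4916 = -1.9642


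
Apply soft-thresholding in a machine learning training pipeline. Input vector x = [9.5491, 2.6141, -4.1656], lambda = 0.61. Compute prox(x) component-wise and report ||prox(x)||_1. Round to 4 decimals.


Soft-thresholding with lambda = 0.61:
prox(9.5491) = sign(9.5491)*max(|9.5491| - 0.61, 0) = 8.9391
prox(2.6141) = sign(2.6141)*max(|2.6141| - 0.61, 0) = 2.0041
prox(-4.1656) = sign(-4.1656)*max(|-4.1656| - 0.61, 0) = -3.5556
prox(x) = [8.9391, 2.0041, -3.5556]
||prox(x)||_1 = 8.9391 + 2.0041 + 3.5556 = 14.4988


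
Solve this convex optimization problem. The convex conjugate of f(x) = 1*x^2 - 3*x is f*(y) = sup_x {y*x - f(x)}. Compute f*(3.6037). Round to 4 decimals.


f*(y) = sup_x {y*x - a*x^2 - b*x} = sup_x {(y-b)*x - a*x^2}
FOC: (y - b) - 2a*x = 0 => x* = (y - b)/(2a)
x* = (3.6037 + 3)/(2*1) = 3.3019
f*(3.6037) = (y-b)^2/(4a) = (3.6037 + 3)^2/(4*1)
= 43.6089/4 = 10.9022


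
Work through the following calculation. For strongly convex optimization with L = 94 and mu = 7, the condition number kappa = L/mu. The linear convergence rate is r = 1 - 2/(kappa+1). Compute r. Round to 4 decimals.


Step 1: Compute the condition number.
kappa = L/mu = 94/7 = 13.4286
Step 2: Compute the convergence rate.
r = 1 - 2/(kappa + 1) = 1 - 2*mu/(L + mu) = (L - mu)/(L + mu) = 87/101 = 0.8614


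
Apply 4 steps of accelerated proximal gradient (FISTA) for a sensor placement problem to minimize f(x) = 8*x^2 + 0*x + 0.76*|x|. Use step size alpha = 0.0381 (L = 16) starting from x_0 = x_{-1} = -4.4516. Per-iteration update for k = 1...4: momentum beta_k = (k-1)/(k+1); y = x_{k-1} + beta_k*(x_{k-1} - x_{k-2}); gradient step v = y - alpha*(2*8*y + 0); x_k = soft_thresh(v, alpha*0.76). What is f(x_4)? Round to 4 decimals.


FISTA on f(x) = 8*x^2 + 0*x + 0.76*|x|
L = 16, alpha = 0.0381
Iteration 1: beta = 0.0, y = -4.4516 + 0.0*(-4.4516 + 4.4516) = -4.4516
  grad(y) = -71.2256, v = y - alpha*grad = -1.7379
  prox(v) = soft_thresh(-1.7379, 0.029) = -1.7089
Iteration 2: beta = 0.3333, y = -1.7089 + 0.3333*(-1.7089 + 4.4516) = -0.7947
  grad(y) = -12.7157, v = y - alpha*grad = -0.3103
  prox(v) = soft_thresh(-0.3103, 0.029) = -0.2813
Iteration 3: beta = 0.5, y = -0.2813 + 0.5*(-0.2813 + 1.7089) = 0.4325
  grad(y) = 6.9202, v = y - alpha*grad = 0.1689
  prox(v) = soft_thresh(0.1689, 0.029) = 0.1399
Iteration 4: beta = 0.6, y = 0.1399 + 0.6*(0.1399 + 0.2813) = 0.3926
  grad(y) = 6.2819, v = y - alpha*grad = 0.1533
  prox(v) = soft_thresh(0.1533, 0.029) = 0.1243
f(x_4) = 8*0.1243^2 + 0*0.1243 + 0.76*|0.1243| = 0.2181


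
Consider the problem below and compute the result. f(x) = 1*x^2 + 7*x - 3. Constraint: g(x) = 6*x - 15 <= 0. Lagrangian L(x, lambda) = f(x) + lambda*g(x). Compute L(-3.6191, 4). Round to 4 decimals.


Step 1: Evaluate f(x).
f(-3.6191) = 1*(-3.6191)^2 + 7*(-3.6191) - 3 = -15.2358
Step 2: Evaluate g(x).
g(-3.6191) = 6*-3.6191 - 15 = -36.7146
Step 3: Compute Lagrangian.
L = -15.2358 + 4*-36.7146 = -162.0942


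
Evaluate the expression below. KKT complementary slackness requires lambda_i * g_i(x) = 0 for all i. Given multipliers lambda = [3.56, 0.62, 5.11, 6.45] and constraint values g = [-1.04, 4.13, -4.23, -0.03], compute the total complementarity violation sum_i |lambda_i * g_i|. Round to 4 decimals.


KKT complementary slackness check:
lambda_1 * g_1 = 3.56 * -1.04 = -3.7024
lambda_2 * g_2 = 0.62 * 4.13 = 2.5606
lambda_3 * g_3 = 5.11 * -4.23 = -21.6153
lambda_4 * g_4 = 6.45 * -0.03 = -0.1935
Total violation = 3.7024 + 2.5606 + 21.6153 + 0.1935 = 28.0718


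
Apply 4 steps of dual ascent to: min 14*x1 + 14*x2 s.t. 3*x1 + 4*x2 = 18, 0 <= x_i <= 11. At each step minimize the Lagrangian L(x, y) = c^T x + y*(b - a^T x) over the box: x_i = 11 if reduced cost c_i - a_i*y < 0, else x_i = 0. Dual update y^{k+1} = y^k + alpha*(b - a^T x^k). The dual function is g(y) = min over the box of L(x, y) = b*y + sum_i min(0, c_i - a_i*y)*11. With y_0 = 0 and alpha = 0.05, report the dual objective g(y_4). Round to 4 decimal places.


Dual ascent for LP: min 14*x1 + 14*x2, 3*x1 + 4*x2 = 18, 0 <= x_i <= 11
Step 1: y^k = 0.0, reduced costs: (14.0, 14.0)
  x^k = (0.0, 0.0), subgradient = b - a^T x = 18.0
  y^{k+1} = 0.0 + 0.05*18.0 = 0.9
Step 2: y^k = 0.9, reduced costs: (11.3, 10.4)
  x^k = (0.0, 0.0), subgradient = b - a^T x = 18.0
  y^{k+1} = 0.9 + 0.05*18.0 = 1.8
Step 3: y^k = 1.8, reduced costs: (8.6, 6.8)
  x^k = (0.0, 0.0), subgradient = b - a^T x = 18.0
  y^{k+1} = 1.8 + 0.05*18.0 = 2.7
Step 4: y^k = 2.7, reduced costs: (5.9, 3.2)
  x^k = (0.0, 0.0), subgradient = b - a^T x = 18.0
  y^{k+1} = 2.7 + 0.05*18.0 = 3.6
Dual objective at y_4 = 3.6: reduced costs (3.2, -0.4), box minimizer x = (0.0, 11.0)
g(y_4) = b*y + (c1 - a1*y)*x1 + (c2 - a2*y)*x2 = 18*3.6 + 3.2*0.0 + (-0.4)*11.0 = 64.8 + 0.0 - 4.4 = 60.4


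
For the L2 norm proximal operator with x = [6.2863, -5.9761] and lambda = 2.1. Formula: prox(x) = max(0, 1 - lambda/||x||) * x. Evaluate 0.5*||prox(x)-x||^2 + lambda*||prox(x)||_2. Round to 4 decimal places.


Step 1: Compute ||x||.
||x|| = 8.6736
Step 2: Compute scaling factor.
scale = max(0, 1 - 2.1/8.6736) = 0.7579
Step 3: prox(x) = [4.7643, -4.5292]
||prox(x)|| = 6.5736
Step 4: Proximal objective.
0.5*||prox-x||^2 = 2.205
lambda*||prox|| = 13.8046
Total = 16.0096


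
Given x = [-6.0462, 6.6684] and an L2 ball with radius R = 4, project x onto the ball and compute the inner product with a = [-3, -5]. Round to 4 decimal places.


Step 1: Compute ||x|| (intermediates to 6 decimals).
||x|| = sqrt((-6.0462)^2 + 6.6684^2) = 9.001338
Step 2: Project.
Since ||x|| > R, scale = R/||x|| = 4/9.001338 = 0.444378, proj(x) = scale * x
proj(x) = [-2.686798, 2.96329]
Step 3: Dot product.
a^T * proj(x) = -3*(-2.686798) - 5*2.96329 = -6.7561


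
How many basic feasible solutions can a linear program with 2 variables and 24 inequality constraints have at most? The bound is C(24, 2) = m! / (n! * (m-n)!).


Each vertex corresponds to some choice of n active constraints out of m, so the number of vertices is at most C(m, n) = m! / (n!(m-n)!).
m = 24, n = 2
Numerator: 24 * 23
Denominator: 2! = 2
C(24, 2) = 276


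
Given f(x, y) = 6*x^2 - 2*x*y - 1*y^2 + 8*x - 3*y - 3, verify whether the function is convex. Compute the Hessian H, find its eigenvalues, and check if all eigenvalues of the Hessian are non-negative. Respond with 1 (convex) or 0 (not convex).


The Hessian of f(x,y) = 6*x^2 - 2*x*y - 1*y^2 + 8*x - 3*y - 3 is:
H = [[12, -2], [-2, -2]]
Trace = 12 - 2 = 10
Determinant = 12*-2 - (-2)^2 = -28
Discriminant = (10)^2 - 4*-28 = 212.0
Eigenvalues: lambda_1 = -2.2801, lambda_2 = 12.2801
The function is not convex.

0


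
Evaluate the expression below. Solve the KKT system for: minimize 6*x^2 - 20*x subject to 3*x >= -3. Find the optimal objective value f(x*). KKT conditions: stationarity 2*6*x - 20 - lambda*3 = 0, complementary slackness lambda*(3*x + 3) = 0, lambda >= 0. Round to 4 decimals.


Step 1: Try lambda = 0 (constraint inactive).
Stationarity: 2*6*x - 20 = 0
x* = 20/(2*6) = 5/3 = 1.6667 (rounded; the exact value 5/3 is used below)
Check constraint: 3*1.6667 = 5.0001 >= -3 -- satisfied.
Step 2: Compute optimal value.
f(x*) = 6*(5/3)^2 - 20*(5/3) = -16.6667


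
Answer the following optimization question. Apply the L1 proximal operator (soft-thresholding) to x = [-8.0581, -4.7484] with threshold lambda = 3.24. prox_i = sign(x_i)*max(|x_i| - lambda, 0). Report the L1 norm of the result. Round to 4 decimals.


Soft-thresholding with lambda = 3.24:
prox(-8.0581) = sign(-8.0581)*max(|-8.0581| - 3.24, 0) = -4.8181
prox(-4.7484) = sign(-4.7484)*max(|-4.7484| - 3.24, 0) = -1.5084
prox(x) = [-4.8181, -1.5084]
||prox(x)||_1 = 4.8181 + 1.5084 = 6.3265


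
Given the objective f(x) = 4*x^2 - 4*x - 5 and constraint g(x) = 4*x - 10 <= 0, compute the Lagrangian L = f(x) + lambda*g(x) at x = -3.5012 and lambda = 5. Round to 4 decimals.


Step 1: Evaluate f(x).
f(-3.5012) = 4*(-3.5012)^2 - 4*(-3.5012) - 5 = 58.0384
Step 2: Evaluate g(x).
g(-3.5012) = 4*-3.5012 - 10 = -24.0048
Step 3: Compute Lagrangian.
L = 58.0384 + 5*-24.0048 = -61.9856


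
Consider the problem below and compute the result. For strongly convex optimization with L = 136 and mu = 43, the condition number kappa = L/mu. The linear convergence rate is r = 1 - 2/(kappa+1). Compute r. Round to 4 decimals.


Step 1: Compute the condition number.
kappa = L/mu = 136/43 = 3.1628
Step 2: Compute the convergence rate.
r = 1 - 2/(kappa + 1) = 1 - 2*mu/(L + mu) = (L - mu)/(L + mu) = 93/179 = 0.5196


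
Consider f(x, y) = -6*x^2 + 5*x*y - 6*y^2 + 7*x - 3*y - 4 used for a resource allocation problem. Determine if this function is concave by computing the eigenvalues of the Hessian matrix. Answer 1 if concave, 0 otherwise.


The Hessian of f(x,y) = -6*x^2 + 5*x*y - 6*y^2 + 7*x - 3*y - 4 is:
H = [[-12, 5], [5, -12]]
Trace = -12 - 12 = -24
Determinant = -12*-12 - (5)^2 = 119
Discriminant = (-24)^2 - 4*119 = 100.0
Eigenvalues: lambda_1 = -17.0, lambda_2 = -7.0
The function is concave.

1


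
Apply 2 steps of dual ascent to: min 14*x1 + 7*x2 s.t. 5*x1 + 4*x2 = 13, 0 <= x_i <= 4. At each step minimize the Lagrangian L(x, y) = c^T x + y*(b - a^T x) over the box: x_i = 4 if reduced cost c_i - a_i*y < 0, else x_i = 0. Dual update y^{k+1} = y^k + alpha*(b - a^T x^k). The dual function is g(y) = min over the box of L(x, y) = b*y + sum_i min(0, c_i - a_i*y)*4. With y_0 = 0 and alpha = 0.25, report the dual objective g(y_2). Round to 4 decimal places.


Dual ascent for LP: min 14*x1 + 7*x2, 5*x1 + 4*x2 = 13, 0 <= x_i <= 4
Step 1: y^k = 0.0, reduced costs: (14.0, 7.0)
  x^k = (0.0, 0.0), subgradient = b - a^T x = 13.0
  y^{k+1} = 0.0 + 0.25*13.0 = 3.25
Step 2: y^k = 3.25, reduced costs: (-2.25, -6.0)
  x^k = (4.0, 4.0), subgradient = b - a^T x = -23.0
  y^{k+1} = 3.25 + 0.25*-23.0 = -2.5
Dual objective at y_2 = -2.5: reduced costs (26.5, 17.0), box minimizer x = (0.0, 0.0)
g(y_2) = b*y + (c1 - a1*y)*x1 + (c2 - a2*y)*x2 = 13*(-2.5) + 26.5*0.0 + 17.0*0.0 = -32.5 + 0.0 + 0.0 = -32.5


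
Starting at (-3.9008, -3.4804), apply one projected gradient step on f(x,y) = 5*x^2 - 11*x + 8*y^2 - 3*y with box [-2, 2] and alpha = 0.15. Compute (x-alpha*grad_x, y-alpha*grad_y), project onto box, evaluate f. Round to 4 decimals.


Step 1: Compute gradient at (-3.9008, -3.4804).
grad_x = 2*5*-3.9008 - 11 = -50.008
grad_y = 2*8*-3.4804 - 3 = -58.6864
Step 2: Gradient step.
x_raw = -3.9008 - 0.15*-50.008 = 3.6004
y_raw = -3.4804 - 0.15*-58.6864 = 5.3226
Step 3: Project onto [-2, 2].
x_proj = clip(3.6004) = 2.0
y_proj = clip(5.3226) = 2.0
Step 4: Evaluate f.
f(2.0, 2.0) = 24.0


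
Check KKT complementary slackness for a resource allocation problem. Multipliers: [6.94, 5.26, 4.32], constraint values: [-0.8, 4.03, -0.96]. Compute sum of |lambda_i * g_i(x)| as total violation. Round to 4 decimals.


KKT complementary slackness check:
lambda_1 * g_1 = 6.94 * -0.8 = -5.552
lambda_2 * g_2 = 5.26 * 4.03 = 21.1978
lambda_3 * g_3 = 4.32 * -0.96 = -4.1472
Total violation = 5.552 + 21.1978 + 4.1472 = 30.897


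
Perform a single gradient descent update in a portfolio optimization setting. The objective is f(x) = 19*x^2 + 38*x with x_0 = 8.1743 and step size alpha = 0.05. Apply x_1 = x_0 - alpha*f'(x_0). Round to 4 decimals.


We compute the gradient at x_0 and apply the update.
f'(x) = 38*x + 38
f'(8.1743) = 38*8.1743 + 38 = 348.6234
x_1 = 8.1743 - 0.05*348.6234 = -9.2569


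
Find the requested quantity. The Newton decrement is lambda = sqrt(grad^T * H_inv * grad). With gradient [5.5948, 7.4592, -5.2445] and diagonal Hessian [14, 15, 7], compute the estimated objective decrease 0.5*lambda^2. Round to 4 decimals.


Step 1: H is diagonal, so H^(-1) * g = [0.3996, 0.4973, -0.7492].
Step 2: g^T H^(-1) g = sum_i g_i^2 / H_ii
  = (5.5948)^2/14 + (7.4592)^2/15 + (-5.2445)^2/7
  = 2.2358 + 3.7093 + 3.9293 = 9.8744
Step 3: Objective decrease = 0.5 * g^T H^(-1) g = 4.9372


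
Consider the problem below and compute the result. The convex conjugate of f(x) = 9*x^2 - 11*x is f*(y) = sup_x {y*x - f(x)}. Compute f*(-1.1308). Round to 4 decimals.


f*(y) = sup_x {y*x - a*x^2 - b*x} = sup_x {(y-b)*x - a*x^2}
FOC: (y - b) - 2a*x = 0 => x* = (y - b)/(2a)
x* = (-1.1308 + 11)/(2*9) = 0.5483
f*(-1.1308) = (y-b)^2/(4a) = (-1.1308 + 11)^2/(4*9)
= 97.4011/36 = 2.7056


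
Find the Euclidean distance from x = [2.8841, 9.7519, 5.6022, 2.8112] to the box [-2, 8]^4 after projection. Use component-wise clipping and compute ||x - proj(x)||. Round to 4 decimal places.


Project each component onto [-2, 8].
clip(2.8841) = 2.8841, clip(9.7519) = 8.0, clip(5.6022) = 5.6022, clip(2.8112) = 2.8112
Projection = [2.8841, 8.0, 5.6022, 2.8112]
Squared diffs: [0.0, 3.0692, 0.0, 0.0]
Distance = sqrt(3.0692) = 1.7519


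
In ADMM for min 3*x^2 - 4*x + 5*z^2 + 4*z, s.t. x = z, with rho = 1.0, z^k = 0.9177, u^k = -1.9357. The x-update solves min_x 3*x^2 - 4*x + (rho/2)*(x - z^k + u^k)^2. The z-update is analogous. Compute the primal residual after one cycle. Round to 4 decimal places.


ADMM iteration with rho = 1.0, z^k = 0.9177, u^k = -1.9357
Step 1: x-update.
Minimize 3*x^2 - 4*x + (1.0/2)*(x - 0.9177 - 1.9357)^2
FOC: (2*3 + 1.0)*x = 4 + 1.0*(0.9177 + 1.9357)
x^{k+1} = 0.9791
Step 2: z-update.
Minimize 5*z^2 + 4*z + (1.0/2)*(0.9791 - z - 1.9357)^2
FOC: (2*5 + 1.0)*z = -4 + 1.0*(0.9791 - 1.9357)
z^{k+1} = -0.4506
Step 3: u-update.
u^{k+1} = -1.9357 + 0.9791 + 0.4506 = -0.506
Step 4: Primal residual = |0.9791 + 0.4506| = 1.4297


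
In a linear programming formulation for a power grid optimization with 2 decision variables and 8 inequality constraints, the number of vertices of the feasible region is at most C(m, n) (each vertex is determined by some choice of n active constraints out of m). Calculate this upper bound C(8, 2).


Each vertex corresponds to some choice of n active constraints out of m, so the number of vertices is at most C(m, n) = m! / (n!(m-n)!).
m = 8, n = 2
Numerator: 8 * 7
Denominator: 2! = 2
C(8, 2) = 28


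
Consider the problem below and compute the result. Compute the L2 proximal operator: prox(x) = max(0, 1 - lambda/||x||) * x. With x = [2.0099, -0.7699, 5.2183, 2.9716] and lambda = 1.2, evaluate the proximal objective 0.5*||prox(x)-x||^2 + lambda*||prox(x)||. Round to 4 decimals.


Step 1: Compute ||x||.
||x|| = 6.3791
Step 2: Compute scaling factor.
scale = max(0, 1 - 1.2/6.3791) = 0.8119
Step 3: prox(x) = [1.6318, -0.6251, 4.2367, 2.4126]
||prox(x)|| = 5.1791
Step 4: Proximal objective.
0.5*||prox-x||^2 = 0.72
lambda*||prox|| = 6.2149
Total = 6.935


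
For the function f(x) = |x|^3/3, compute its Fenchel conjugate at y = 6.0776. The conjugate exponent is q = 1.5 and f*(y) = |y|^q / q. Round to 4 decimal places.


The conjugate exponent q satisfies 1/p + 1/q = 1.
p = 3, so q = 3/(3 - 1) = 1.5
|y|^q = 6.0776^1.5 = 14.983
f*(6.0776) = 14.983 / 1.5 = 9.9887


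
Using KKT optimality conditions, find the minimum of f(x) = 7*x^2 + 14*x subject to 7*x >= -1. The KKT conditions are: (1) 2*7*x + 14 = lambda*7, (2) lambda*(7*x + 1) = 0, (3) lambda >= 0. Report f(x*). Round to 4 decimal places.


Step 1: Try lambda = 0 (constraint inactive).
x_unc = -14/(2*7) = -1.0
Check: 7*-1.0 = -7.0 < -1 -- violated!
Step 2: Constraint must be active: 7*x = -1
x* = -1/7 = -0.1429 (rounded; the exact value -1/7 is used below)
lambda = (2*7*(-1/7) + 14)/7 = 1.7143
Step 3: Compute optimal value.
f(x*) = 7*(-1/7)^2 + 14*(-1/7) = -1.8571


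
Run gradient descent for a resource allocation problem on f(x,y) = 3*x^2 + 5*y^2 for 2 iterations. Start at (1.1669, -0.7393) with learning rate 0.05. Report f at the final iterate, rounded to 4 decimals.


Gradient descent on f(x,y) = 3*x^2 + 5*y^2.
Starting point: (1.1669, -0.7393), alpha = 0.05
Step 1: grad_x = 2*3*1.1669 = 7.0014, grad_y = 2*5*-0.7393 = -7.393
  x_1 = 1.1669 - 0.05*7.0014 = 0.8168
  y_1 = -0.7393 - 0.05*-7.393 = -0.3697
Step 2: grad_x = 2*3*0.8168 = 4.901, grad_y = 2*5*-0.3697 = -3.6965
  x_2 = 0.8168 - 0.05*4.901 = 0.5718
  y_2 = -0.3697 - 0.05*-3.6965 = -0.1848
f(0.5718, -0.1848) = 3*0.5718^2 + 5*(-0.1848)^2 = 1.1516


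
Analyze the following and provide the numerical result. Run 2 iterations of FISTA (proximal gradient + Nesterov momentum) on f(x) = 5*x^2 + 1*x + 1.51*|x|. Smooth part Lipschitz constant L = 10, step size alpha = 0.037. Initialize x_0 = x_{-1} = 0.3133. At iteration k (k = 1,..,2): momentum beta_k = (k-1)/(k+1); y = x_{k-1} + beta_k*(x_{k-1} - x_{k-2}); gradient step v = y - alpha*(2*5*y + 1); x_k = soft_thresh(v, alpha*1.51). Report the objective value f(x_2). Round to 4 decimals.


FISTA on f(x) = 5*x^2 + 1*x + 1.51*|x|
L = 10, alpha = 0.037
Iteration 1: beta = 0.0, y = 0.3133 + 0.0*(0.3133 - 0.3133) = 0.3133
  grad(y) = 4.133, v = y - alpha*grad = 0.1604
  prox(v) = soft_thresh(0.1604, 0.0559) = 0.1045
Iteration 2: beta = 0.3333, y = 0.1045 + 0.3333*(0.1045 - 0.3133) = 0.0349
  grad(y) = 1.3491, v = y - alpha*grad = -0.015
  prox(v) = soft_thresh(-0.015, 0.0559) = 0.0
f(x_2) = 5*0.0^2 + 1*0.0 + 1.51*|0.0| = 0.0


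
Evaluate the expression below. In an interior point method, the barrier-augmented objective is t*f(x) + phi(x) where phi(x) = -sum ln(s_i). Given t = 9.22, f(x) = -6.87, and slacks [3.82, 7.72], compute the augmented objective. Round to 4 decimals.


Step 1: Compute log-barrier.
ln values: [1.3403, 2.0438]
phi = -(1.3403 + 2.0438) = -3.3841
Step 2: Compute augmented objective.
t*f(x) = 9.22*-6.87 = -63.3414
Total = -63.3414 - 3.3841 = -66.7255


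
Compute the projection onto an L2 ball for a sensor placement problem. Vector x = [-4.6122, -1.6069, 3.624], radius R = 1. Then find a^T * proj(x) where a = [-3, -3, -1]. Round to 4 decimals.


Step 1: Compute ||x|| (intermediates to 6 decimals).
||x|| = sqrt((-4.6122)^2 + (-1.6069)^2 + 3.624^2) = 6.081767
Step 2: Project.
Since ||x|| > R, scale = R/||x|| = 1/6.081767 = 0.164426, proj(x) = scale * x
proj(x) = [-0.758366, -0.264216, 0.59588]
Step 3: Dot product.
a^T * proj(x) = -3*(-0.758366) - 3*(-0.264216) - 1*0.59588 = 2.4719


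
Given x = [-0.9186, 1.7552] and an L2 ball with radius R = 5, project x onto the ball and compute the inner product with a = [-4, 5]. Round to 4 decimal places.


Step 1: Compute ||x|| (intermediates to 6 decimals).
||x|| = sqrt((-0.9186)^2 + 1.7552^2) = 1.981048
Step 2: Project.
Since ||x|| <= R, proj = x (no scaling needed).
proj(x) = [-0.9186, 1.7552]
Step 3: Dot product.
a^T * proj(x) = -4*(-0.9186) + 5*1.7552 = 12.4504


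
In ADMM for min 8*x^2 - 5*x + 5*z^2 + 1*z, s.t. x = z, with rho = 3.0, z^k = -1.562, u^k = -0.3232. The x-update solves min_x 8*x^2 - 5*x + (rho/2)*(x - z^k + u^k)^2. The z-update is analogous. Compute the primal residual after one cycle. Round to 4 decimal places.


ADMM iteration with rho = 3.0, z^k = -1.562, u^k = -0.3232
Step 1: x-update.
Minimize 8*x^2 - 5*x + (3.0/2)*(x + 1.562 - 0.3232)^2
FOC: (2*8 + 3.0)*x = 5 + 3.0*(-1.562 + 0.3232)
x^{k+1} = 0.0676
Step 2: z-update.
Minimize 5*z^2 + 1*z + (3.0/2)*(0.0676 - z - 0.3232)^2
FOC: (2*5 + 3.0)*z = -1 + 3.0*(0.0676 - 0.3232)
z^{k+1} = -0.1359
Step 3: u-update.
u^{k+1} = -0.3232 + 0.0676 + 0.1359 = -0.1197
Step 4: Primal residual = |0.0676 + 0.1359| = 0.2035


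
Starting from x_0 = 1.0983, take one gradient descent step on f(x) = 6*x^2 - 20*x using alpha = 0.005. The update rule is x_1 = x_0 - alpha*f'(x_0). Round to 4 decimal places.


We compute the gradient at x_0 and apply the update.
f'(x) = 12*x - 20
f'(1.0983) = 12*1.0983 - 20 = -6.8204
x_1 = 1.0983 - 0.005*-6.8204 = 1.1324


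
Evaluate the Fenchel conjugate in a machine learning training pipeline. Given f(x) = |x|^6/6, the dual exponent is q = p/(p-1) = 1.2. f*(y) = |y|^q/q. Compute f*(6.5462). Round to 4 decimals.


The conjugate exponent q satisfies 1/p + 1/q = 1.
p = 6, so q = 6/(6 - 1) = 1.2
|y|^q = 6.5462^1.2 = 9.5321
f*(6.5462) = 9.5321 / 1.2 = 7.9434


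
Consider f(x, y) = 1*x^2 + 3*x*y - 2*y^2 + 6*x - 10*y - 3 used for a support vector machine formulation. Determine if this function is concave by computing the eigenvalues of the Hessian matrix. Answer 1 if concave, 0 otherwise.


The Hessian of f(x,y) = 1*x^2 + 3*x*y - 2*y^2 + 6*x - 10*y - 3 is:
H = [[2, 3], [3, -4]]
Trace = 2 - 4 = -2
Determinant = 2*-4 - (3)^2 = -17
Discriminant = (-2)^2 - 4*-17 = 72.0
Eigenvalues: lambda_1 = -5.2426, lambda_2 = 3.2426
The function is not concave.

0


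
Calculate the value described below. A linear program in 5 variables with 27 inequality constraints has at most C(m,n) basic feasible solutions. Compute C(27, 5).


Each vertex corresponds to some choice of n active constraints out of m, so the number of vertices is at most C(m, n) = m! / (n!(m-n)!).
m = 27, n = 5
Numerator: 27 * 26 * 25 * 24 * 23
Denominator: 5! = 120
C(27, 5) = 80730


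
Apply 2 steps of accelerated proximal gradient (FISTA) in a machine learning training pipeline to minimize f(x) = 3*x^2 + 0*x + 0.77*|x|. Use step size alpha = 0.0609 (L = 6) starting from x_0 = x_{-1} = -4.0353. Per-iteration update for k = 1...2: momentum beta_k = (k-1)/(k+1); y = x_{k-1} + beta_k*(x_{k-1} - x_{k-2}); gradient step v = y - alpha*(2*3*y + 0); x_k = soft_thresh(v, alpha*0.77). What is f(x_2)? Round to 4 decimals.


FISTA on f(x) = 3*x^2 + 0*x + 0.77*|x|
L = 6, alpha = 0.0609
Iteration 1: beta = 0.0, y = -4.0353 + 0.0*(-4.0353 + 4.0353) = -4.0353
  grad(y) = -24.2118, v = y - alpha*grad = -2.5608
  prox(v) = soft_thresh(-2.5608, 0.0469) = -2.5139
Iteration 2: beta = 0.3333, y = -2.5139 + 0.3333*(-2.5139 + 4.0353) = -2.0068
  grad(y) = -12.0407, v = y - alpha*grad = -1.2735
  prox(v) = soft_thresh(-1.2735, 0.0469) = -1.2266
f(x_2) = 3*(-1.2266)^2 + 0*(-1.2266) + 0.77*|-1.2266| = 5.4582


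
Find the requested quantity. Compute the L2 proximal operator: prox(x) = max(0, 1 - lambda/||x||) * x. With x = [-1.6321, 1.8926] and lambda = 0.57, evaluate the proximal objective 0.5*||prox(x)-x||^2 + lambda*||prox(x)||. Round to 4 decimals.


Step 1: Compute ||x||.
||x|| = 2.4991
Step 2: Compute scaling factor.
scale = max(0, 1 - 0.57/2.4991) = 0.7719
Step 3: prox(x) = [-1.2599, 1.4609]
||prox(x)|| = 1.9291
Step 4: Proximal objective.
0.5*||prox-x||^2 = 0.1625
lambda*||prox|| = 1.0996
Total = 1.2621


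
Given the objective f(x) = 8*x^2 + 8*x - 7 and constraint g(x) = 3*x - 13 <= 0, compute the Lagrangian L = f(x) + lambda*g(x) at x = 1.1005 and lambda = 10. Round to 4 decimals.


Step 1: Evaluate f(x).
f(1.1005) = 8*1.1005^2 + 8*1.1005 - 7 = 11.4928
Step 2: Evaluate g(x).
g(1.1005) = 3*1.1005 - 13 = -9.6985
Step 3: Compute Lagrangian.
L = 11.4928 + 10*-9.6985 = -85.4922


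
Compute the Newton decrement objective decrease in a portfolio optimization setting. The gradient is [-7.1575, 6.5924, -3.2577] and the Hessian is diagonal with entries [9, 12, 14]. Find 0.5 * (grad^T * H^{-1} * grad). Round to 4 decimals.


Step 1: H is diagonal, so H^(-1) * g = [-0.7953, 0.5494, -0.2327].
Step 2: g^T H^(-1) g = sum_i g_i^2 / H_ii
  = (-7.1575)^2/9 + (6.5924)^2/12 + (-3.2577)^2/14
  = 5.6922 + 3.6216 + 0.758 = 10.0719
Step 3: Objective decrease = 0.5 * g^T H^(-1) g = 5.0359


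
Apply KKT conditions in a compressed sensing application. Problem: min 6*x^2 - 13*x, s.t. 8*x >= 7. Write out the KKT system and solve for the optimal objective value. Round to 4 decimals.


Step 1: Try lambda = 0 (constraint inactive).
Stationarity: 2*6*x - 13 = 0
x* = 13/(2*6) = 13/12 = 1.0833 (rounded; the exact value 13/12 is used below)
Check constraint: 8*1.0833 = 8.6664 >= 7 -- satisfied.
Step 2: Compute optimal value.
f(x*) = 6*(13/12)^2 - 13*(13/12) = -7.0417


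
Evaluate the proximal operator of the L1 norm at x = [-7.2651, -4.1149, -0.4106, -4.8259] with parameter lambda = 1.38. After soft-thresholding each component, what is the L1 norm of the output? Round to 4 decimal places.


Soft-thresholding with lambda = 1.38:
prox(-7.2651) = sign(-7.2651)*max(|-7.2651| - 1.38, 0) = -5.8851
prox(-4.1149) = sign(-4.1149)*max(|-4.1149| - 1.38, 0) = -2.7349
prox(-0.4106) = sign(-0.4106)*max(|-0.4106| - 1.38, 0) = 0.0
prox(-4.8259) = sign(-4.8259)*max(|-4.8259| - 1.38, 0) = -3.4459
prox(x) = [-5.8851, -2.7349, 0.0, -3.4459]
||prox(x)||_1 = 5.8851 + 2.7349 + 0.0 + 3.4459 = 12.0659
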